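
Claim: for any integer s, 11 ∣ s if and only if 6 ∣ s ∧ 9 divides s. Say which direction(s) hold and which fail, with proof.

Both directions fail.

Forward direction. This fails: take s = 11. Certainly 11 ∣ 11, but 6 ∤ 11.

Converse. This fails: take s = 18. Both 6 ∣ 18 and 9 ∣ 18, yet 18 is not a multiple of 11 (since 18 = 1·11 + 7), so 11 ∤ 18.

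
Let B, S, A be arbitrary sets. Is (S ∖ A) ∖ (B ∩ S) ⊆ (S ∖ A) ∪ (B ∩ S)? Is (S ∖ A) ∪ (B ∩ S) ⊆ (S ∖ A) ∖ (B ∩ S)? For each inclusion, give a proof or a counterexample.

(⊆) holds; (⊇) fails.

Reverse inclusion. This inclusion fails. Take B = {1}, S = {1}, A = ∅; then 1 ∈ (S ∖ A) ∪ (B ∩ S) but 1 ∉ (S ∖ A) ∖ (B ∩ S).

Forward inclusion. Let x ∈ (S ∖ A) ∖ (B ∩ S). Then x ∈ S and x ∉ B, A, from which x ∈ (S ∖ A) ∪ (B ∩ S).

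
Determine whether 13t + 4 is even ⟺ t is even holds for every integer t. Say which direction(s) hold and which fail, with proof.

(→) Suppose 13t + 4 is even. Since 13 is odd, 13t and t have the same parity, so 13t + 4 ≡ t + 4 (mod 2). As 4 is even, 13t + 4 is even exactly when t is even. Thus t is even.

(←) Conversely, suppose t is even; write t = 2j. Then 13t + 4 = 13·(2j) + 4 = 2·13j + 4, which is even.

The biconditional holds.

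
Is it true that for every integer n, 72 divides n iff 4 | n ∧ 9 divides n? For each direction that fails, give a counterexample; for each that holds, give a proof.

(→) If 72 ∣ n, write n = 72q. Since 72 = 18·4, n = 4·(18q), so 4 ∣ n; and since 72 = 8·9, n = 9·(8q), so 9 ∣ n.

(←) This fails: take n = 36. Both 4 ∣ 36 and 9 ∣ 36, yet 36 is not a multiple of 72 (since 36 = 0·72 + 36), so 72 ∤ 36.

Not equivalent: only (⇒) holds.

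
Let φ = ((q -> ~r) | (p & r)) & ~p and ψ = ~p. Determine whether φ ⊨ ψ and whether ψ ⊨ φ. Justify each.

Only the forward implication holds.

Converse. This fails. Under r = T, q = T, p = F, the left side is false but the right side is true.

Forward direction. Assume the antecedent. If r is true, the antecedent forces (r = T, q = F, p = F), and ~p holds there. If r is false, the antecedent forces (r = F, q = F, p = F) or (r = F, q = T, p = F), and ~p holds there. Either way ~p holds.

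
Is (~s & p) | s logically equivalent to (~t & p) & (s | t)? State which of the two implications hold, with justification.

Only the converse holds.

(⟹) This fails. Under t = F, s = T, p = F, the left side is true but the right side is false.

(⟸) Assume the antecedent. If t is true, the antecedent cannot hold. If t is false, the antecedent forces (t = F, s = T, p = T), and (~s & p) | s holds there. Either way (~s & p) | s holds.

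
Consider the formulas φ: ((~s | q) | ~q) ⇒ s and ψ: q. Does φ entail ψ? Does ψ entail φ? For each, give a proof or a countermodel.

Both directions fail.

[⇒] This fails. Under q = F, s = T, the left side is true but the right side is false.

[⇐] This fails. Under q = T, s = F, the left side is false but the right side is true.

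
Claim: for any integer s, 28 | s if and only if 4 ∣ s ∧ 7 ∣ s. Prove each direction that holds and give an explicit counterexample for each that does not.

Both implications hold.

[⇒] If 28 ∣ s, write s = 28q. Since 28 = 7·4, s = 4·(7q), so 4 ∣ s; and since 28 = 4·7, s = 7·(4q), so 7 ∣ s.

[⇐] Suppose 4 ∣ s and 7 ∣ s. Any common multiple of 4 and 7 is a multiple of their lcm; here gcd(4, 7) = 1, so lcm(4, 7) = 4·7 = 28, so 28 ∣ s.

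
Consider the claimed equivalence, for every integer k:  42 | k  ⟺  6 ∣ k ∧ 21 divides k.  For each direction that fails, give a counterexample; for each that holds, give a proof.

Both directions hold; the statement is true.

(→) If 42 ∣ k, write k = 42q. Since 42 = 7·6, k = 6·(7q), so 6 ∣ k; and since 42 = 2·21, k = 21·(2q), so 21 ∣ k.

(←) Suppose 6 ∣ k and 21 ∣ k. Any common multiple of 6 and 21 is a multiple of their lcm; here lcm(6, 21) = 6·21/gcd(6, 21) = 126/3 = 42, so 42 ∣ k.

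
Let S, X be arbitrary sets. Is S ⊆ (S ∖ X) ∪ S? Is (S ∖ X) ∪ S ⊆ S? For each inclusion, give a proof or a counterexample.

Both inclusions hold; the sets are equal.

(⟹) Let x ∈ S. Then either x ∈ S and x ∉ X; or x ∈ S ∩ X. In each case x ∈ (S ∖ X) ∪ S, so S ⊆ (S ∖ X) ∪ S.

(⟸) Let x ∈ (S ∖ X) ∪ S. Then either x ∈ S and x ∉ X; or x ∈ S ∩ X. In each case x ∈ S, so (S ∖ X) ∪ S ⊆ S.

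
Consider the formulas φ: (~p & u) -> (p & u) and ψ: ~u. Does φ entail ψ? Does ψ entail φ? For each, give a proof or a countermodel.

The forward direction fails; the converse holds.

[⇒] This fails. Under p = T, u = T, the left side is true but the right side is false.

[⇐] Assume the antecedent. If p is true, (~p & u) -> (p & u) reduces to true regardless of the other variables. If p is false, the antecedent forces (p = F, u = F), and (~p & u) -> (p & u) holds there. Either way (~p & u) -> (p & u) holds.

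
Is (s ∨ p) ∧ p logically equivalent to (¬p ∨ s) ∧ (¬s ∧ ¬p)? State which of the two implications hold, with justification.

Both directions fail.

(⟹) This fails. Under s = F, p = T, the left side is true but the right side is false.

(⟸) This fails. Under s = F, p = F, the left side is false but the right side is true.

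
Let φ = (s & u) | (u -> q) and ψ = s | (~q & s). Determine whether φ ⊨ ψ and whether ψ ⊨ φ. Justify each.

The forward direction fails; the converse holds.

(⇒) This fails. Under q = F, u = F, s = F, the left side is true but the right side is false.

(⇐) Assume the antecedent. If q is true, (s & u) | (u -> q) reduces to true regardless of the other variables. If q is false, the antecedent forces (q = F, u = F, s = T) or (q = F, u = T, s = T), and (s & u) | (u -> q) holds there. Either way (s & u) | (u -> q) holds.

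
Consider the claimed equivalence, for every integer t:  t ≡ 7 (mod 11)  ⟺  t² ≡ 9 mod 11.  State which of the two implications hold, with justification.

(⟹) This fails: take t = 7. Then 7 ≡ 7 (mod 11), but 7² = 49 ≡ 5 (mod 11), not 9.

(⟸) This fails: take t = 3. Then 3² = 9 ≡ 9 (mod 11), yet 3 ≡ 3 (mod 11), not 7.

Neither implication holds.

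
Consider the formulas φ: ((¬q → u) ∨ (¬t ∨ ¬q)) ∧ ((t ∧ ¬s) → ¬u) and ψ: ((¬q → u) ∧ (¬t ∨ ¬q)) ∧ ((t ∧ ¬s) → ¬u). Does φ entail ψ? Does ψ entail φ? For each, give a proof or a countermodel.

Only the converse holds.

(←) Assume the antecedent. If t is true, the antecedent forces (t = T, s = T, u = T, q = F), and the consequent holds there. If t is false, the consequent reduces to true regardless of the other variables. Either way the consequent holds.

(→) This fails. Under t = F, s = F, u = F, q = F, the left side is true but the right side is false.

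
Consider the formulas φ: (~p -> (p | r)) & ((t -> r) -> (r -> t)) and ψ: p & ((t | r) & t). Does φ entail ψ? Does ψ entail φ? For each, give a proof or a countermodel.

(→) This fails. Under r = F, p = T, t = F, the left side is true but the right side is false.

(←) Assume the antecedent. If r is true, the antecedent forces (r = T, p = T, t = T), and the consequent holds there. If r is false, the antecedent forces (r = F, p = T, t = T), and the consequent holds there. Either way the consequent holds.

Only the converse holds.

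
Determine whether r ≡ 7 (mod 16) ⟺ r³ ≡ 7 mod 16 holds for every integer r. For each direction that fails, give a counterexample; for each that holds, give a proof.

The biconditional holds.

[⇒] Suppose r ≡ 7 (mod 16). Write r = 16j + 7. Then (16j + 7)³ = 4096j³ + 5376j² + 2352j + 343 = 16(256j³ + 336j² + 147j + 21) + 7, so r³ ≡ 7 (mod 16).

[⇐] Conversely, suppose r³ ≡ 7 (mod 16). The only residue r in {0, …, 15} with r³ ≡ 7 (mod 16) is r = 7, so r ≡ 7 (mod 16).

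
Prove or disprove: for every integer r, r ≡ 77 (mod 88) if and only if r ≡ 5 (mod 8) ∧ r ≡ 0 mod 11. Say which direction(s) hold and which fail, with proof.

(→) Suppose r ≡ 77 (mod 88); write r = 88j + 77. Since 8 ∣ 88, reducing mod 8 gives r ≡ 77 ≡ 5 (mod 8); since 11 ∣ 88, reducing mod 11 gives r ≡ 77 ≡ 0 (mod 11).

(←) Conversely, if r ≡ 5 (mod 8) and r ≡ 0 (mod 11), then by the Chinese remainder theorem r ≡ 77 (mod 88). This is exactly r ≡ 77 (mod 88).

Both directions hold; the statement is true.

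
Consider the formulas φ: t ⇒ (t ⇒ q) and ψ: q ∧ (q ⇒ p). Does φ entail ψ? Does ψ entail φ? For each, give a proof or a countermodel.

(←) Assume the antecedent. If p is true, the antecedent forces (p = T, q = T, t = F) or (p = T, q = T, t = T), and t ⇒ (t ⇒ q) holds there. If p is false, the antecedent cannot hold. Either way t ⇒ (t ⇒ q) holds.

(→) This fails. Under p = F, q = F, t = F, the left side is true but the right side is false.

Not equivalent: only (⇐) holds.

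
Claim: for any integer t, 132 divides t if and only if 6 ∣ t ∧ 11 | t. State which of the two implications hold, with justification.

(⇒) If 132 ∣ t, write t = 132q. Since 132 = 22·6, t = 6·(22q), so 6 ∣ t; and since 132 = 12·11, t = 11·(12q), so 11 ∣ t.

(⇐) This fails: take t = 66. Both 6 ∣ 66 and 11 ∣ 66, yet 66 is not a multiple of 132 (since 66 = 0·132 + 66), so 132 ∤ 66.

The forward direction holds; the converse fails.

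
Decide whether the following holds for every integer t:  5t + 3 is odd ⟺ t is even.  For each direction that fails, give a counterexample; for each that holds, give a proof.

Equivalent; both directions hold.

(⟹) Suppose 5t + 3 is odd. Since 5 is odd, 5t and t have the same parity, so 5t + 3 ≡ t + 3 (mod 2). As 3 is odd, 5t + 3 is odd exactly when t is even. Thus t is even.

(⟸) Conversely, suppose t is even; write t = 2j. Then 5t + 3 = 5·(2j) + 3 = 2·5j + 3, which is odd.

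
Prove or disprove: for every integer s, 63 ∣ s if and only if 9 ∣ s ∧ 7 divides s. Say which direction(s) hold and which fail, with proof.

[⇒] If 63 ∣ s, write s = 63q. Since 63 = 7·9, s = 9·(7q), so 9 ∣ s; and since 63 = 9·7, s = 7·(9q), so 7 ∣ s.

[⇐] Suppose 9 ∣ s and 7 ∣ s. Any common multiple of 9 and 7 is a multiple of their lcm; here gcd(9, 7) = 1, so lcm(9, 7) = 9·7 = 63, so 63 ∣ s.

The biconditional holds.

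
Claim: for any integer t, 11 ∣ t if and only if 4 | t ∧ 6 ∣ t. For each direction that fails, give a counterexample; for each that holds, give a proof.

(⇒) This fails: take t = 11. Certainly 11 ∣ 11, but 4 ∤ 11.

(⇐) This fails: take t = 12. Both 4 ∣ 12 and 6 ∣ 12, yet 12 is not a multiple of 11 (since 12 = 1·11 + 1), so 11 ∤ 12.

(⇒) fails and (⇐) fails.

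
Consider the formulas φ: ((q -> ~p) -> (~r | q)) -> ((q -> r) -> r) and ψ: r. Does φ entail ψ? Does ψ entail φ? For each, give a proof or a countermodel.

Forward direction. This fails. Under q = T, r = F, p = F, the left side is true but the right side is false.

Converse. Assume the antecedent. If q is true, the consequent reduces to true regardless of the other variables. If q is false, the antecedent forces (q = F, r = T, p = F) or (q = F, r = T, p = T), and the consequent holds there. Either way the consequent holds.

(⇒) fails; (⇐) holds.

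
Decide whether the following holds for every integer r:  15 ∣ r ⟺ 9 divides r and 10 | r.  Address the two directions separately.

Forward direction. This fails: take r = 15. Certainly 15 ∣ 15, but 9 ∤ 15.

Converse. Suppose 9 ∣ r and 10 ∣ r. Any common multiple of 9 and 10 is a multiple of their lcm; here gcd(9, 10) = 1, so lcm(9, 10) = 9·10 = 90, so 90 ∣ r. Since 15 ∣ 90, it follows that 15 ∣ r.

Only the reverse direction holds.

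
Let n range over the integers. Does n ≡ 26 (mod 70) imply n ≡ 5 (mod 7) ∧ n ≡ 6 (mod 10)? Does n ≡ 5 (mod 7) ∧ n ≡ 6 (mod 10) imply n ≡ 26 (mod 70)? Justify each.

Equivalent; both directions hold.

[⇒] Suppose n ≡ 26 (mod 70); write n = 70j + 26. Since 7 ∣ 70, reducing mod 7 gives n ≡ 26 ≡ 5 (mod 7); since 10 ∣ 70, reducing mod 10 gives n ≡ 26 ≡ 6 (mod 10).

[⇐] Conversely, if n ≡ 5 (mod 7) and n ≡ 6 (mod 10), then by the Chinese remainder theorem n ≡ 26 (mod 70). This is exactly n ≡ 26 (mod 70).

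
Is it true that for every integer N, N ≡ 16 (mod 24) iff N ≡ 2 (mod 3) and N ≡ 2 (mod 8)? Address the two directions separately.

Both directions fail.

(→) This fails: N = 16 gives 16 ≡ 16 (mod 24) but 16 ≡ 1 (mod 3), so the conjunction on the right does not hold.

(←) This fails: N = 2 satisfies both congruences on the right (2 ≡ 2 mod 3 and 2 ≡ 2 mod 8) yet 2 ≡ 2 (mod 24), not 16.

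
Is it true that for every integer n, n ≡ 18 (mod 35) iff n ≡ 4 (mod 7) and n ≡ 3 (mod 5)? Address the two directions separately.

Both directions hold; the statement is true.

Converse. If n ≡ 4 (mod 7) and n ≡ 3 (mod 5), then by the Chinese remainder theorem n ≡ 18 (mod 35). This is exactly n ≡ 18 (mod 35).

Forward direction. Suppose n ≡ 18 (mod 35); write n = 35j + 18. Since 7 ∣ 35, reducing mod 7 gives n ≡ 18 ≡ 4 (mod 7); since 5 ∣ 35, reducing mod 5 gives n ≡ 18 ≡ 3 (mod 5).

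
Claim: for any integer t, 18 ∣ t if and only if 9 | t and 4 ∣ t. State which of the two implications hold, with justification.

Forward direction. This fails: take t = 18. Certainly 18 ∣ 18, but 4 ∤ 18.

Converse. Suppose 9 ∣ t and 4 ∣ t. Any common multiple of 9 and 4 is a multiple of their lcm; here gcd(9, 4) = 1, so lcm(9, 4) = 9·4 = 36, so 36 ∣ t. Since 18 ∣ 36, it follows that 18 ∣ t.

Only the reverse direction holds.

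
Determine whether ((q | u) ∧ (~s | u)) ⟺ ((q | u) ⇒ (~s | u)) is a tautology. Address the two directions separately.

Only the forward direction holds.

(→) Assume the antecedent. If u is true, (q | u) ⇒ (~s | u) reduces to true regardless of the other variables. If u is false, the antecedent forces (q = T, u = F, s = F), and (q | u) ⇒ (~s | u) holds there. Either way (q | u) ⇒ (~s | u) holds.

(←) This fails. Under q = F, u = F, s = F, the left side is false but the right side is true.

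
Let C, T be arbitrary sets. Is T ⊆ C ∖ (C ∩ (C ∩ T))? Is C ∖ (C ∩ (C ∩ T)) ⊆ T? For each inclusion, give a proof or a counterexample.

(⊆) This inclusion fails. Take C = ∅, T = {1}; then 1 ∈ T but 1 ∉ C ∖ (C ∩ (C ∩ T)).

(⊇) This inclusion fails. Take C = {1}, T = ∅; then 1 ∈ C ∖ (C ∩ (C ∩ T)) but 1 ∉ T.

Both inclusions fail.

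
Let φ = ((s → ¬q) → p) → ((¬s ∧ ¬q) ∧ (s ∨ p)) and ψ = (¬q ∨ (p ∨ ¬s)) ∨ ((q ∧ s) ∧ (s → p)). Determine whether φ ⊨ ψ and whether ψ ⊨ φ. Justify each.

(⇒) holds; (⇐) fails.

(⟹) Assume the antecedent. If q is true, the antecedent forces (q = T, s = F, p = F), and the consequent holds there. If q is false, the consequent reduces to true regardless of the other variables. Either way the consequent holds.

(⟸) This fails. Under q = T, s = F, p = T, the left side is false but the right side is true.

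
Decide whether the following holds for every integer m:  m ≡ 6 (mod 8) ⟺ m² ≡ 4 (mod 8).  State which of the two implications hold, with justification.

Forward direction. Suppose m ≡ 6 (mod 8). Write m = 8j + 6. Then (8j + 6)² = 64j² + 96j + 36 = 8(8j² + 12j + 4) + 4, so m² ≡ 4 (mod 8).

Converse. This fails: take m = 2. Then 2² = 4 ≡ 4 (mod 8), yet 2 ≡ 2 (mod 8), not 6.

Only the forward implication holds.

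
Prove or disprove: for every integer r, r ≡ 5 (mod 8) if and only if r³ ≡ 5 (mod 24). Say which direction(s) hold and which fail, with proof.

(⇒) fails; (⇐) holds.

(⟹) This fails: take r = 13. Then 13 ≡ 5 (mod 8), but 13³ = 2197 ≡ 13 (mod 24), not 5.

(⟸) Conversely, the residues r modulo 24 with r³ ≡ 5 (mod 24) are exactly {5}, and each is ≡ 5 (mod 8).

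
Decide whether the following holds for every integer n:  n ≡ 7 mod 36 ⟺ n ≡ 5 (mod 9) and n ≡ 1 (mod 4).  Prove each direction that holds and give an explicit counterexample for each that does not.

Neither implication holds.

(→) This fails: n = 7 gives 7 ≡ 7 (mod 36) but 7 ≡ 7 (mod 9), so the conjunction on the right does not hold.

(←) This fails: n = 5 satisfies both congruences on the right (5 ≡ 5 mod 9 and 5 ≡ 1 mod 4) yet 5 ≡ 5 (mod 36), not 7.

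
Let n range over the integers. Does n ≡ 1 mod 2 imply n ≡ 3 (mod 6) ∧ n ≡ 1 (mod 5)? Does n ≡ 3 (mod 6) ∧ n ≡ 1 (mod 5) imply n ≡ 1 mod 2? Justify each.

Converse. If n ≡ 3 (mod 6) and n ≡ 1 (mod 5), then by the Chinese remainder theorem n ≡ 21 (mod 30). Since 21 ≡ 1 (mod 2) and 2 ∣ 30, we get n ≡ 1 (mod 2).

Forward direction. This fails: n = 1 gives 1 ≡ 1 (mod 2) but 1 ≡ 1 (mod 6), so the conjunction on the right does not hold.

Only the reverse direction holds.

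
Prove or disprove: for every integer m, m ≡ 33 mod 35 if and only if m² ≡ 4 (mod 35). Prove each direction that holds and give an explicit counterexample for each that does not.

(⇒) Suppose m ≡ 33 mod 35. Write m = 35j + 33. Then (35j + 33)² = 1225j² + 2310j + 1089 = 35(35j² + 66j + 31) + 4, so m² ≡ 4 (mod 35).

(⇐) This fails: take m = 2. Then 2² = 4 ≡ 4 (mod 35), yet 2 ≡ 2 (mod 35), not 33.

Only the forward direction holds.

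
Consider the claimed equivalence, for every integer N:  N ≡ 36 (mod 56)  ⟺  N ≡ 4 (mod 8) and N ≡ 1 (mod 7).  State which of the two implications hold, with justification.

Both directions hold.

(→) Suppose N ≡ 36 (mod 56); write N = 56j + 36. Since 8 ∣ 56, reducing mod 8 gives N ≡ 36 ≡ 4 (mod 8); since 7 ∣ 56, reducing mod 7 gives N ≡ 36 ≡ 1 (mod 7).

(←) Conversely, if N ≡ 4 (mod 8) and N ≡ 1 (mod 7), then by the Chinese remainder theorem N ≡ 36 (mod 56). This is exactly N ≡ 36 (mod 56).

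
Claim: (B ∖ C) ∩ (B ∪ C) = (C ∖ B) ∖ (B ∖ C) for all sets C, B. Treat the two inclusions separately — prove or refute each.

Neither inclusion holds.

(⟹) This inclusion fails. Take C = ∅, B = {1}; then 1 ∈ (B ∖ C) ∩ (B ∪ C) but 1 ∉ (C ∖ B) ∖ (B ∖ C).

(⟸) This inclusion fails. Take C = {1}, B = ∅; then 1 ∈ (C ∖ B) ∖ (B ∖ C) but 1 ∉ (B ∖ C) ∩ (B ∪ C).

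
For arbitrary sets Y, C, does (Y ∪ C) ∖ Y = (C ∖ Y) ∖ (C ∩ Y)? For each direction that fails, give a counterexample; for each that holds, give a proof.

(⊆) Let x ∈ (Y ∪ C) ∖ Y. Then x ∈ C and x ∉ Y, from which x ∈ (C ∖ Y) ∖ (C ∩ Y).

(⊇) Let x ∈ (C ∖ Y) ∖ (C ∩ Y). Then x ∈ C and x ∉ Y, from which x ∈ (Y ∪ C) ∖ Y.

Both inclusions hold.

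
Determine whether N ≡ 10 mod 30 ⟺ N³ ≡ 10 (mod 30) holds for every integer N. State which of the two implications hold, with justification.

(⟹) Suppose N ≡ 10 mod 30. Write N = 30j + 10. Then (30j + 10)³ = 27000j³ + 27000j² + 9000j + 1000 = 30(900j³ + 900j² + 300j + 33) + 10, so N³ ≡ 10 (mod 30).

(⟸) Conversely, suppose N³ ≡ 10 (mod 30). The only residue r in {0, …, 29} with r³ ≡ 10 (mod 30) is r = 10, so N ≡ 10 (mod 30).

Equivalent; both directions hold.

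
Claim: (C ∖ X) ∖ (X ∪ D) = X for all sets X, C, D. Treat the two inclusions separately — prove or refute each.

Both inclusions fail.

(⟹) This inclusion fails. Take X = ∅, C = {1}, D = ∅; then 1 ∈ (C ∖ X) ∖ (X ∪ D) but 1 ∉ X.

(⟸) This inclusion fails. Take X = {1}, C = ∅, D = ∅; then 1 ∈ X but 1 ∉ (C ∖ X) ∖ (X ∪ D).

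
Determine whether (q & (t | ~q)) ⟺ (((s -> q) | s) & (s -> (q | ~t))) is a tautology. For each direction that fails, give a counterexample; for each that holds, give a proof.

[⇒] Assume the antecedent. If q is true, the consequent reduces to true regardless of the other variables. If q is false, the antecedent cannot hold. Either way the consequent holds.

[⇐] This fails. Under q = F, s = F, t = F, the left side is false but the right side is true.

Only the forward implication holds.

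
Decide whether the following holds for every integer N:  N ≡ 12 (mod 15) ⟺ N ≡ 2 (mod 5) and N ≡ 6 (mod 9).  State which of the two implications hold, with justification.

(⇒) This fails: N = 27 gives 27 ≡ 12 (mod 15) but 27 ≡ 0 (mod 9), so the conjunction on the right does not hold.

(⇐) Conversely, if N ≡ 2 (mod 5) and N ≡ 6 (mod 9), then by the Chinese remainder theorem N ≡ 42 (mod 45). Since 42 ≡ 12 (mod 15) and 15 ∣ 45, we get N ≡ 12 (mod 15).

The forward direction fails; the converse holds.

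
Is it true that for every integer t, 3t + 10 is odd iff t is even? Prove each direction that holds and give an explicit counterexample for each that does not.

Neither implication holds.

Forward direction. This fails: t = 5 gives 3t + 10 = 25, which is odd, but 5 is odd, not even.

Converse. This also fails: t = 6 is even, but 3t + 10 = 28 is even, not odd.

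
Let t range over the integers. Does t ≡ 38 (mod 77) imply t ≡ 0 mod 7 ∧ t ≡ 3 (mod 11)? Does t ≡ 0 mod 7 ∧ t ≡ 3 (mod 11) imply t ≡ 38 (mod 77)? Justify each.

(⇒) fails and (⇐) fails.

[⇒] This fails: t = 38 gives 38 ≡ 38 (mod 77) but 38 ≡ 3 (mod 7), so the conjunction on the right does not hold.

[⇐] This fails: t = 14 satisfies both congruences on the right (14 ≡ 0 mod 7 and 14 ≡ 3 mod 11) yet 14 ≡ 14 (mod 77), not 38.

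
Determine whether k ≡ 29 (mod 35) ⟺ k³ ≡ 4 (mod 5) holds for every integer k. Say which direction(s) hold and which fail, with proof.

(⇒) holds; (⇐) fails.

(→) Suppose k ≡ 29 (mod 35). Then k³ ≡ 29³ = 24389 (mod 35), and since 5 ∣ 35, also k³ ≡ 4 (mod 5).

(←) This fails: take k = 4. Then 4³ = 64 ≡ 4 (mod 5), yet 4 ≡ 4 (mod 35), not 29.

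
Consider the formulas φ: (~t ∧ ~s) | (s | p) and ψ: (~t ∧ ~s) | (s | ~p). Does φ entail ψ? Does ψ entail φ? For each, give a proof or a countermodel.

(⇒) This fails. Under t = T, p = T, s = F, the left side is true but the right side is false.

(⇐) This fails. Under t = T, p = F, s = F, the left side is false but the right side is true.

Both directions fail.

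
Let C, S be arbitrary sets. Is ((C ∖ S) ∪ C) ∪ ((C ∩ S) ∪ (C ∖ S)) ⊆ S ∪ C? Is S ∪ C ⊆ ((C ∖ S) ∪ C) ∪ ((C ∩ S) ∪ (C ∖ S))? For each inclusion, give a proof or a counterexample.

(⟹) Let x ∈ ((C ∖ S) ∪ C) ∪ ((C ∩ S) ∪ (C ∖ S)). Then either x ∈ C and x ∉ S; or x ∈ C ∩ S. In each case x ∈ S ∪ C, so ((C ∖ S) ∪ C) ∪ ((C ∩ S) ∪ (C ∖ S)) ⊆ S ∪ C.

(⟸) This inclusion fails. Take C = ∅, S = {1}; then 1 ∈ S ∪ C but 1 ∉ ((C ∖ S) ∪ C) ∪ ((C ∩ S) ∪ (C ∖ S)).

The sets are not equal: only the forward inclusion holds.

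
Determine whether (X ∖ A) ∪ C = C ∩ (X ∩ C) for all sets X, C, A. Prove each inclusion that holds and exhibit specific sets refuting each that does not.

(⊆) fails; (⊇) holds.

Reverse inclusion. Let x ∈ C ∩ (X ∩ C). Then either x ∈ X ∩ C and x ∉ A; or x ∈ X ∩ C ∩ A. In each case x ∈ (X ∖ A) ∪ C, so C ∩ (X ∩ C) ⊆ (X ∖ A) ∪ C.

Forward inclusion. This inclusion fails. Take X = {1}, C = ∅, A = ∅; then 1 ∈ (X ∖ A) ∪ C but 1 ∉ C ∩ (X ∩ C).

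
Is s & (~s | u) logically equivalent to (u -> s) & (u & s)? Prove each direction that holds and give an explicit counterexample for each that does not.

Both directions hold; the statement is true.

Forward direction. Assume the antecedent. If s is true, the antecedent forces (s = T, u = T), and (u -> s) & (u & s) holds there. If s is false, the antecedent cannot hold. Either way (u -> s) & (u & s) holds.

Converse. Assume the antecedent. If s is true, the antecedent forces (s = T, u = T), and s & (~s | u) holds there. If s is false, the antecedent cannot hold. Either way s & (~s | u) holds.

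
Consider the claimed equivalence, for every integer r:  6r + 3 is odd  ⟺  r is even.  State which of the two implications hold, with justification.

Converse. Suppose r is even. Since 6 is even, 6r is even for every r, so 6r + 3 has the same parity as 3, which is odd. Hence 6r + 3 is odd.

Forward direction. This fails: take r = 5. Then 6r + 3 = 33, which is odd, yet r = 5 is odd, not even.

The forward direction fails; the converse holds.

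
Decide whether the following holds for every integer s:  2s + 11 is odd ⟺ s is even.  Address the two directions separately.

Converse. Suppose s is even. Since 2 is even, 2s is even for every s, so 2s + 11 has the same parity as 11, which is odd. Hence 2s + 11 is odd.

Forward direction. This fails: take s = 7. Then 2s + 11 = 25, which is odd, yet s = 7 is odd, not even.

Only the reverse direction holds.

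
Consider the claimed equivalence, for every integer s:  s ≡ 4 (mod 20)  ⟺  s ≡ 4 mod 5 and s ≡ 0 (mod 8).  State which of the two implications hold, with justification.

Only the converse holds.

(⇒) This fails: s = 4 gives 4 ≡ 4 (mod 20) but 4 ≡ 4 (mod 8), so the conjunction on the right does not hold.

(⇐) Conversely, if s ≡ 4 (mod 5) and s ≡ 0 (mod 8), then by the Chinese remainder theorem s ≡ 24 (mod 40). Since 24 ≡ 4 (mod 20) and 20 ∣ 40, we get s ≡ 4 (mod 20).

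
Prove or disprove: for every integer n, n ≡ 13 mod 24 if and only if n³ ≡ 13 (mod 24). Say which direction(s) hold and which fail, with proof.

Both directions hold; the statement is true.

(→) Suppose n ≡ 13 mod 24. Write n = 24j + 13. Then (24j + 13)³ = 13824j³ + 22464j² + 12168j + 2197 = 24(576j³ + 936j² + 507j + 91) + 13, so n³ ≡ 13 (mod 24).

(←) Conversely, suppose n³ ≡ 13 (mod 24). The only residue r in {0, …, 23} with r³ ≡ 13 (mod 24) is r = 13, so n ≡ 13 (mod 24).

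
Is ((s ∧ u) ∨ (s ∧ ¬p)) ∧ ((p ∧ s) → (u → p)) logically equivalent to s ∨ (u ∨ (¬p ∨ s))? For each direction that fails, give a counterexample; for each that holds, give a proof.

Not equivalent: only (⇒) holds.

(⇒) Assume the antecedent. If p is true, the antecedent forces (p = T, s = T, u = T), and s ∨ (u ∨ (¬p ∨ s)) holds there. If p is false, s ∨ (u ∨ (¬p ∨ s)) reduces to true regardless of the other variables. Either way s ∨ (u ∨ (¬p ∨ s)) holds.

(⇐) This fails. Under p = F, s = F, u = F, the left side is false but the right side is true.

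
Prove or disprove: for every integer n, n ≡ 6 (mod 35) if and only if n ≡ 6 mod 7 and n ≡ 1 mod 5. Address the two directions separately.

Both directions hold; the statement is true.

Converse. If n ≡ 6 (mod 7) and n ≡ 1 (mod 5), then by the Chinese remainder theorem n ≡ 6 (mod 35). This is exactly n ≡ 6 (mod 35).

Forward direction. Suppose n ≡ 6 (mod 35); write n = 35j + 6. Since 7 ∣ 35, reducing mod 7 gives n ≡ 6 (mod 7); since 5 ∣ 35, reducing mod 5 gives n ≡ 6 ≡ 1 (mod 5).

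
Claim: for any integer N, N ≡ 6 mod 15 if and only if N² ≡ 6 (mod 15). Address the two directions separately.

The forward direction holds; the converse fails.

[⇒] Suppose N ≡ 6 mod 15. Write N = 15j + 6. Then (15j + 6)² = 225j² + 180j + 36 = 15(15j² + 12j + 2) + 6, so N² ≡ 6 (mod 15).

[⇐] This fails: take N = 9. Then 9² = 81 ≡ 6 (mod 15), yet 9 ≡ 9 (mod 15), not 6.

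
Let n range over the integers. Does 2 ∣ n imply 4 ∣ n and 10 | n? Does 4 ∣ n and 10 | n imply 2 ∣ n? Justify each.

Only the converse holds.

(⟹) This fails: take n = 2. Certainly 2 ∣ 2, but 4 ∤ 2.

(⟸) Suppose 4 ∣ n and 10 ∣ n. Any common multiple of 4 and 10 is a multiple of their lcm; here lcm(4, 10) = 4·10/gcd(4, 10) = 40/2 = 20, so 20 ∣ n. Since 2 ∣ 20, it follows that 2 ∣ n.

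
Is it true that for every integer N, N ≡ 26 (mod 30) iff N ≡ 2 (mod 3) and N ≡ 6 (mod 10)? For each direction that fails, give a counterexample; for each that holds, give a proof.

[⇒] Suppose N ≡ 26 (mod 30); write N = 30j + 26. Since 3 ∣ 30, reducing mod 3 gives N ≡ 26 ≡ 2 (mod 3); since 10 ∣ 30, reducing mod 10 gives N ≡ 26 ≡ 6 (mod 10).

[⇐] Conversely, if N ≡ 2 (mod 3) and N ≡ 6 (mod 10), then by the Chinese remainder theorem N ≡ 26 (mod 30). This is exactly N ≡ 26 (mod 30).

Both directions hold.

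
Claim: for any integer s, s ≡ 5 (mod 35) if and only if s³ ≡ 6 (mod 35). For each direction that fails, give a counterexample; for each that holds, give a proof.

Neither direction holds.

[⇒] This fails: take s = 5. Then 5 ≡ 5 (mod 35), but 5³ = 125 ≡ 20 (mod 35), not 6.

[⇐] This fails: take s = 6. Then 6³ = 216 ≡ 6 (mod 35), yet 6 ≡ 6 (mod 35), not 5.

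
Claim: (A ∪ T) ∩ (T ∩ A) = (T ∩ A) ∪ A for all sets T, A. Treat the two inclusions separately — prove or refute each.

(⊇) This inclusion fails. Take T = ∅, A = {1}; then 1 ∈ (T ∩ A) ∪ A but 1 ∉ (A ∪ T) ∩ (T ∩ A).

(⊆) Let x ∈ (A ∪ T) ∩ (T ∩ A). Then x ∈ T ∩ A, from which x ∈ (T ∩ A) ∪ A.

(⊆) holds; (⊇) fails.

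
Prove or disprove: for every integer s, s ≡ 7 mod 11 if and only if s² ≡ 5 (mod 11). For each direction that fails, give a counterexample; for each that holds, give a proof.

The forward direction holds; the converse fails.

(⇐) This fails: take s = 4. Then 4² = 16 ≡ 5 (mod 11), yet 4 ≡ 4 (mod 11), not 7.

(⇒) Suppose s ≡ 7 mod 11. Write s = 11j + 7. Then (11j + 7)² = 121j² + 154j + 49 = 11(11j² + 14j + 4) + 5, so s² ≡ 5 (mod 11).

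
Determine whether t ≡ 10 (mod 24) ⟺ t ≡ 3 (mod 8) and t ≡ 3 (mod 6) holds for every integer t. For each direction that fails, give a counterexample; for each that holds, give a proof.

(→) This fails: t = 10 gives 10 ≡ 10 (mod 24) but 10 ≡ 2 (mod 8), so the conjunction on the right does not hold.

(←) This fails: t = 3 satisfies both congruences on the right (3 ≡ 3 mod 8 and 3 ≡ 3 mod 6) yet 3 ≡ 3 (mod 24), not 10.

Both directions fail.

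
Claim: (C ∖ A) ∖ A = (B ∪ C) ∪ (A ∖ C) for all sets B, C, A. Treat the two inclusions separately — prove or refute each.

(⊆) holds; (⊇) fails.

(⟸) This inclusion fails. Take B = {1}, C = ∅, A = ∅; then 1 ∈ (B ∪ C) ∪ (A ∖ C) but 1 ∉ (C ∖ A) ∖ A.

(⟹) Let x ∈ (C ∖ A) ∖ A. Then either x ∈ C and x ∉ B, A; or x ∈ B ∩ C and x ∉ A. In each case x ∈ (B ∪ C) ∪ (A ∖ C), so (C ∖ A) ∖ A ⊆ (B ∪ C) ∪ (A ∖ C).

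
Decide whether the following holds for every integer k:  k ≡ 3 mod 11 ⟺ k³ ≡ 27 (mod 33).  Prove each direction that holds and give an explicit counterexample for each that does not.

Not equivalent: only (⇐) holds.

[⇒] This fails: take k = 14. Then 14 ≡ 3 (mod 11), but 14³ = 2744 ≡ 5 (mod 33), not 27.

[⇐] Conversely, the residues r modulo 33 with r³ ≡ 27 (mod 33) are exactly {3}, and each is ≡ 3 (mod 11).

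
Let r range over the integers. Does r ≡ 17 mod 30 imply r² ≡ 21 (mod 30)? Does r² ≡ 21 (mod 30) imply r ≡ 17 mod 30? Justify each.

(⇒) fails and (⇐) fails.

(⟹) This fails: take r = 17. Then 17 ≡ 17 (mod 30), but 17² = 289 ≡ 19 (mod 30), not 21.

(⟸) This fails: take r = 9. Then 9² = 81 ≡ 21 (mod 30), yet 9 ≡ 9 (mod 30), not 17.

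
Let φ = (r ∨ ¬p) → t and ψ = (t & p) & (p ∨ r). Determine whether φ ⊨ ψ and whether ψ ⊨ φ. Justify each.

(⟸) Assume the antecedent. If t is true, (r ∨ ¬p) → t reduces to true regardless of the other variables. If t is false, the antecedent cannot hold. Either way (r ∨ ¬p) → t holds.

(⟹) This fails. Under t = T, r = F, p = F, the left side is true but the right side is false.

Only the converse holds.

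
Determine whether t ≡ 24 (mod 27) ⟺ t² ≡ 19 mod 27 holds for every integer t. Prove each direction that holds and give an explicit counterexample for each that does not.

Neither direction holds.

[⇒] This fails: take t = 24. Then 24 ≡ 24 (mod 27), but 24² = 576 ≡ 9 (mod 27), not 19.

[⇐] This fails: take t = 10. Then 10² = 100 ≡ 19 (mod 27), yet 10 ≡ 10 (mod 27), not 24.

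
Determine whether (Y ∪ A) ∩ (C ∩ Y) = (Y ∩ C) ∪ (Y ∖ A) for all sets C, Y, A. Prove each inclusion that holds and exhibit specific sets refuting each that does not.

The sets are not equal: only the forward inclusion holds.

(⊆) Let x ∈ (Y ∪ A) ∩ (C ∩ Y). Then either x ∈ C ∩ Y and x ∉ A; or x ∈ C ∩ Y ∩ A. In each case x ∈ (Y ∩ C) ∪ (Y ∖ A), so (Y ∪ A) ∩ (C ∩ Y) ⊆ (Y ∩ C) ∪ (Y ∖ A).

(⊇) This inclusion fails. Take C = ∅, Y = {1}, A = ∅; then 1 ∈ (Y ∩ C) ∪ (Y ∖ A) but 1 ∉ (Y ∪ A) ∩ (C ∩ Y).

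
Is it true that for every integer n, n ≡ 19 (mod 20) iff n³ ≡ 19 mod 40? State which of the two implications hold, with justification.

Converse. The residues r modulo 40 with r³ ≡ 19 (mod 40) are exactly {19}, and each is ≡ 19 (mod 20).

Forward direction. This fails: take n = 39. Then 39 ≡ 19 (mod 20), but 39³ = 59319 ≡ 39 (mod 40), not 19.

Not equivalent: only (⇐) holds.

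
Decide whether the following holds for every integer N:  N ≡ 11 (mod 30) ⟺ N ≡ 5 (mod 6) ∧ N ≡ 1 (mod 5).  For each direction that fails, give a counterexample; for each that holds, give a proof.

Both implications hold.

[⇒] Suppose N ≡ 11 (mod 30); write N = 30j + 11. Since 6 ∣ 30, reducing mod 6 gives N ≡ 11 ≡ 5 (mod 6); since 5 ∣ 30, reducing mod 5 gives N ≡ 11 ≡ 1 (mod 5).

[⇐] Conversely, if N ≡ 5 (mod 6) and N ≡ 1 (mod 5), then by the Chinese remainder theorem N ≡ 11 (mod 30). This is exactly N ≡ 11 (mod 30).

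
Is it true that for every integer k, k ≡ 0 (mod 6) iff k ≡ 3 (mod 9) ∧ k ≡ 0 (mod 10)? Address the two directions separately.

Not equivalent: only (⇐) holds.

(⇒) This fails: k = 0 gives 0 ≡ 0 (mod 6) but 0 ≡ 0 (mod 9), so the conjunction on the right does not hold.

(⇐) Conversely, if k ≡ 3 (mod 9) and k ≡ 0 (mod 10), then by the Chinese remainder theorem k ≡ 30 (mod 90). Since 30 ≡ 0 (mod 6) and 6 ∣ 90, we get k ≡ 0 (mod 6).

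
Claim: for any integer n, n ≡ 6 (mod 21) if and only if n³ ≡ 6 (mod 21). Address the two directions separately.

[⇒] Suppose n ≡ 6 (mod 21). Write n = 21j + 6. Then (21j + 6)³ = 9261j³ + 7938j² + 2268j + 216 = 21(441j³ + 378j² + 108j + 10) + 6, so n³ ≡ 6 (mod 21).

[⇐] This fails: take n = 3. Then 3³ = 27 ≡ 6 (mod 21), yet 3 ≡ 3 (mod 21), not 6.

Not equivalent: only (⇒) holds.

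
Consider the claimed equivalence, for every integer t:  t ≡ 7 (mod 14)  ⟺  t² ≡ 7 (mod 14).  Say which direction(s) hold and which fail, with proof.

Both implications hold.

(⇐) Suppose t² ≡ 7 (mod 14). The only residue r in {0, …, 13} with r² ≡ 7 (mod 14) is r = 7, so t ≡ 7 (mod 14).

(⇒) Suppose t ≡ 7 (mod 14). Write t = 14j + 7. Then (14j + 7)² = 196j² + 196j + 49 = 14(14j² + 14j + 3) + 7, so t² ≡ 7 (mod 14).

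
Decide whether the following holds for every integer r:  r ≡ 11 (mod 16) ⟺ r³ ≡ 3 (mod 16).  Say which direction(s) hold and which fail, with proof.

(→) Suppose r ≡ 11 (mod 16). Write r = 16j + 11. Then (16j + 11)³ = 4096j³ + 8448j² + 5808j + 1331 = 16(256j³ + 528j² + 363j + 83) + 3, so r³ ≡ 3 (mod 16).

(←) Conversely, suppose r³ ≡ 3 (mod 16). The only residue r in {0, …, 15} with r³ ≡ 3 (mod 16) is r = 11, so r ≡ 11 (mod 16).

The biconditional holds.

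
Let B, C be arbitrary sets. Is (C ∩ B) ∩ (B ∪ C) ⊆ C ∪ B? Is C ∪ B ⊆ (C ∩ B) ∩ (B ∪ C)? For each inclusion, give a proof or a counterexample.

(⟹) Let x ∈ (C ∩ B) ∩ (B ∪ C). Then x ∈ B ∩ C, from which x ∈ C ∪ B.

(⟸) This inclusion fails. Take B = {1}, C = ∅; then 1 ∈ C ∪ B but 1 ∉ (C ∩ B) ∩ (B ∪ C).

(⊆) holds; (⊇) fails.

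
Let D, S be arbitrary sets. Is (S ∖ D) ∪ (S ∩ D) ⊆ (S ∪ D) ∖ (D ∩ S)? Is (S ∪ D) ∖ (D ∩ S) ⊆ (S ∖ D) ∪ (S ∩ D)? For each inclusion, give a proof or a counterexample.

Both inclusions fail.

(⟹) This inclusion fails. Take D = {1}, S = {1}; then 1 ∈ (S ∖ D) ∪ (S ∩ D) but 1 ∉ (S ∪ D) ∖ (D ∩ S).

(⟸) This inclusion fails. Take D = {1}, S = ∅; then 1 ∈ (S ∪ D) ∖ (D ∩ S) but 1 ∉ (S ∖ D) ∪ (S ∩ D).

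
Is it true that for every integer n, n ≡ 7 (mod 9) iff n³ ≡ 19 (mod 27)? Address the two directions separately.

Forward direction. Suppose n ≡ 7 (mod 9). Working modulo 27, n ∈ {7, 16, 25}; for each such r, r³ ≡ 19 (mod 27).

Converse. The residues r modulo 27 with r³ ≡ 19 (mod 27) are exactly {7, 16, 25}, and each is ≡ 7 (mod 9).

Both directions hold; the statement is true.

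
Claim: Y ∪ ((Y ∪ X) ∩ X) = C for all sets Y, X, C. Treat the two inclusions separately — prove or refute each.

Both inclusions fail.

(⊆) This inclusion fails. Take Y = {1}, X = ∅, C = ∅; then 1 ∈ Y ∪ ((Y ∪ X) ∩ X) but 1 ∉ C.

(⊇) This inclusion fails. Take Y = ∅, X = ∅, C = {1}; then 1 ∈ C but 1 ∉ Y ∪ ((Y ∪ X) ∩ X).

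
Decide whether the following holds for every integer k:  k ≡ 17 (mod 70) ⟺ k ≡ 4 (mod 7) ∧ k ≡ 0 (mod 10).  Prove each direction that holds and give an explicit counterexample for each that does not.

[⇒] This fails: k = 17 gives 17 ≡ 17 (mod 70) but 17 ≡ 3 (mod 7), so the conjunction on the right does not hold.

[⇐] This fails: k = 60 satisfies both congruences on the right (60 ≡ 4 mod 7 and 60 ≡ 0 mod 10) yet 60 ≡ 60 (mod 70), not 17.

Neither direction holds.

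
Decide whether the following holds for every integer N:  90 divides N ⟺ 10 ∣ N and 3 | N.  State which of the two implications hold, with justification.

The forward direction holds; the converse fails.

(→) If 90 ∣ N, write N = 90q. Since 90 = 9·10, N = 10·(9q), so 10 ∣ N; and since 90 = 30·3, N = 3·(30q), so 3 ∣ N.

(←) This fails: take N = 30. Both 10 ∣ 30 and 3 ∣ 30, yet 30 is not a multiple of 90 (since 30 = 0·90 + 30), so 90 ∤ 30.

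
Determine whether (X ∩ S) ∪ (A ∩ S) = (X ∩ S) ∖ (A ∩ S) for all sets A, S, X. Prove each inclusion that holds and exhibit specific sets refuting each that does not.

(⊆) fails; (⊇) holds.

(⊆) This inclusion fails. Take A = {1}, S = {1}, X = ∅; then 1 ∈ (X ∩ S) ∪ (A ∩ S) but 1 ∉ (X ∩ S) ∖ (A ∩ S).

(⊇) Let x ∈ (X ∩ S) ∖ (A ∩ S). Then x ∈ S ∩ X and x ∉ A, from which x ∈ (X ∩ S) ∪ (A ∩ S).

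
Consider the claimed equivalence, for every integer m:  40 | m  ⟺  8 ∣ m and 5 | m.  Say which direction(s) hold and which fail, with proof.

[⇒] If 40 ∣ m, write m = 40q. Since 40 = 5·8, m = 8·(5q), so 8 ∣ m; and since 40 = 8·5, m = 5·(8q), so 5 ∣ m.

[⇐] Suppose 8 ∣ m and 5 ∣ m. Any common multiple of 8 and 5 is a multiple of their lcm; here gcd(8, 5) = 1, so lcm(8, 5) = 8·5 = 40, so 40 ∣ m.

Both directions hold; the statement is true.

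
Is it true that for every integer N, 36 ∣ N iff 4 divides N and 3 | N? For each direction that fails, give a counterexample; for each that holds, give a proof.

Only the forward implication holds.

(→) If 36 ∣ N, write N = 36q. Since 36 = 9·4, N = 4·(9q), so 4 ∣ N; and since 36 = 12·3, N = 3·(12q), so 3 ∣ N.

(←) This fails: take N = 12. Both 4 ∣ 12 and 3 ∣ 12, yet 12 is not a multiple of 36 (since 12 = 0·36 + 12), so 36 ∤ 12.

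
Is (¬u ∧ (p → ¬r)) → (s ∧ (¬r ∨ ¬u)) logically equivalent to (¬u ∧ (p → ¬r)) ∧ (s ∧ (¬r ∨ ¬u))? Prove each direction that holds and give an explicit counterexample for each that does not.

Not equivalent: only (⇐) holds.

(←) Assume the antecedent. If r is true, the antecedent forces (r = T, s = T, p = F, u = F), and the consequent holds there. If r is false, the antecedent forces (r = F, s = T, p = F, u = F) or (r = F, s = T, p = T, u = F), and the consequent holds there. Either way the consequent holds.

(→) This fails. Under r = T, s = F, p = T, u = F, the left side is true but the right side is false.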